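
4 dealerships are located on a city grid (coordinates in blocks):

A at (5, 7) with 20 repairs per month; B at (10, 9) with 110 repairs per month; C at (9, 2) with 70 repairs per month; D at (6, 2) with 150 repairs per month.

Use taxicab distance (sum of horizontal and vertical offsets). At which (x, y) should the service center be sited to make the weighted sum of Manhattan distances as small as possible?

Manhattan distance separates: Σwᵢ(|x−xᵢ|+|y−yᵢ|) = Σwᵢ|x−xᵢ| + Σwᵢ|y−yᵢ|, so x and y are optimised independently as 1-D weighted medians.
Total weight W = 350; half = 175.
x-coordinate, sorted with cumulative weight:
  x=5 (A, w=20) cum 20
  x=6 (D, w=150) cum 170
  x=9 (C, w=70) cum 240  ← median
  x=10 (B, w=110) cum 350
⇒ x* = 9
y-coordinate, sorted with cumulative weight:
  y=2 (C, w=70) cum 70
  y=2 (D, w=150) cum 220  ← median
  y=7 (A, w=20) cum 240
  y=9 (B, w=110) cum 350
⇒ y* = 2

(9, 2)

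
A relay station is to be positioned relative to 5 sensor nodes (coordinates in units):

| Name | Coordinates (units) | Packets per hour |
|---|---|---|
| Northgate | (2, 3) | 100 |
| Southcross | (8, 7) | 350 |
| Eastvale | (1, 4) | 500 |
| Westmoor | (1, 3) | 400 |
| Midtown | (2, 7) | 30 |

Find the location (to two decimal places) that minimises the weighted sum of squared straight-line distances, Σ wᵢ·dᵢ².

(2.87, 4.46)

The minimiser of Σwᵢ‖p−pᵢ‖² is the weighted centroid p* = (Σwᵢpᵢ)/(Σwᵢ).
Σwᵢ = 1380.
Σwᵢxᵢ = 100·2 + 350·8 + 500·1 + 400·1 + 30·2 = 3960.
Σwᵢyᵢ = 100·3 + 350·7 + 500·4 + 400·3 + 30·7 = 6160.
x* = 3960/1380 = 2.87, y* = 6160/1380 = 4.46.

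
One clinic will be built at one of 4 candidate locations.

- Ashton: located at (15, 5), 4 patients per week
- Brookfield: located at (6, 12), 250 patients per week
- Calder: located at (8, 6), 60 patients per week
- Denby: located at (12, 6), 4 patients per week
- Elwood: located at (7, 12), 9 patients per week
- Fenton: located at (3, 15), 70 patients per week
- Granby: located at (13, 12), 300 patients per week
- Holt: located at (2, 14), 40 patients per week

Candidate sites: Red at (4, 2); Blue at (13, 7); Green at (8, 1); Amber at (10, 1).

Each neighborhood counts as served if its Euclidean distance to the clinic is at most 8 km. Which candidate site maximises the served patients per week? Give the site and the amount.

Blue, covering 377

Coverage radius r = 8 km; a point is covered iff (Δx)²+(Δy)² ≤ 8² = 64.
  Red (4, 2): covers {Calder} → 60
  Blue (13, 7): covers {Ashton, Calder, Denby, Elwood, Granby} → 377
  Green (8, 1): covers {Calder, Denby} → 64
  Amber (10, 1): covers {Ashton, Calder, Denby} → 68
Maximum coverage at Blue: 377 patients per week.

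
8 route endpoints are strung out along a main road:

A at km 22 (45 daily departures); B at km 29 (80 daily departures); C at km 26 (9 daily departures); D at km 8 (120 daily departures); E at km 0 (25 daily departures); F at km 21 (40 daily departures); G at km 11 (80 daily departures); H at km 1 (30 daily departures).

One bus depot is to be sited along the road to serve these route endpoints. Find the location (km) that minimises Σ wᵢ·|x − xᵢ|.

x = 11

For a sum of weighted absolute distances on a line, the optimum is the weighted median (not the mean). Total weight W = 429; half-weight = 214.5.
Sort by position and accumulate weight:
  km 0 (E, w=25) → cum 25
  km 1 (H, w=30) → cum 55
  km 8 (D, w=120) → cum 175
  km 11 (G, w=80) → cum 255  ≥ 214.5 → median here
  km 21 (F, w=40) → cum 295
  km 22 (A, w=45) → cum 340
  km 26 (C, w=9) → cum 349
  km 29 (B, w=80) → cum 429
Optimal location: km 11.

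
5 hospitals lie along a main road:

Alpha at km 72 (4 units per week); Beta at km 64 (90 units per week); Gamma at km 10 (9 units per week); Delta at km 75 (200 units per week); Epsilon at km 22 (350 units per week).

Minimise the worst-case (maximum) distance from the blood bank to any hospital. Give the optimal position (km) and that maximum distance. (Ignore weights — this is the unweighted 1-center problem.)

location 42.5, max distance 32.5

The 1-center on a line is the midpoint of the two extreme points: leftmost at 10, rightmost at 75.
Optimal location = (10 + 75)/2 = 42.5; maximum distance = (75 − 10)/2 = 32.5.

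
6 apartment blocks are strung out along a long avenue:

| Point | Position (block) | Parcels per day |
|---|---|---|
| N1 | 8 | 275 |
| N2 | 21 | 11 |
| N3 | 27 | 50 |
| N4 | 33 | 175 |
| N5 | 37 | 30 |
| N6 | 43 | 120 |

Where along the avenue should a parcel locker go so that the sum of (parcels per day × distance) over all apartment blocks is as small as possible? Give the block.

For a sum of weighted absolute distances on a line, the optimum is the weighted median (not the mean). Total weight W = 661; half-weight = 330.5.
Sort by position and accumulate weight:
  block 8 (N1, w=275) → cum 275
  block 21 (N2, w=11) → cum 286
  block 27 (N3, w=50) → cum 336  ≥ 330.5 → median here
  block 33 (N4, w=175) → cum 511
  block 37 (N5, w=30) → cum 541
  block 43 (N6, w=120) → cum 661
Optimal location: block 27.

x = 27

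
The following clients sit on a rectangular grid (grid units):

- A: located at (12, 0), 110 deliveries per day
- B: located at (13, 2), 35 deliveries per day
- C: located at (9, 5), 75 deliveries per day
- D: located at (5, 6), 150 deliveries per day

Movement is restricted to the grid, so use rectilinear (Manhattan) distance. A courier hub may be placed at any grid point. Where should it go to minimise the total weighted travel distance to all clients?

Manhattan distance separates: Σwᵢ(|x−xᵢ|+|y−yᵢ|) = Σwᵢ|x−xᵢ| + Σwᵢ|y−yᵢ|, so x and y are optimised independently as 1-D weighted medians.
Total weight W = 370; half = 185.
x-coordinate, sorted with cumulative weight:
  x=5 (D, w=150) cum 150
  x=9 (C, w=75) cum 225  ← median
  x=12 (A, w=110) cum 335
  x=13 (B, w=35) cum 370
⇒ x* = 9
y-coordinate, sorted with cumulative weight:
  y=0 (A, w=110) cum 110
  y=2 (B, w=35) cum 145
  y=5 (C, w=75) cum 220  ← median
  y=6 (D, w=150) cum 370
⇒ y* = 5

(9, 5)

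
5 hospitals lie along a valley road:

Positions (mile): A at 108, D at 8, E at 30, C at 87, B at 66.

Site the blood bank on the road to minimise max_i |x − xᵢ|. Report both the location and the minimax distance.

The 1-center on a line is the midpoint of the two extreme points: leftmost at 8, rightmost at 108.
Optimal location = (8 + 108)/2 = 58; maximum distance = (108 − 8)/2 = 50.

location 58, max distance 50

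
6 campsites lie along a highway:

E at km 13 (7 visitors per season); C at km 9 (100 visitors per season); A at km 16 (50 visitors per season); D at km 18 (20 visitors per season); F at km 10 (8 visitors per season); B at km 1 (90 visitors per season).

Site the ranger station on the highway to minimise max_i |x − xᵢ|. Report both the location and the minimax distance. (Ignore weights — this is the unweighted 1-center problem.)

location 9.5, max distance 8.5

The 1-center on a line is the midpoint of the two extreme points: leftmost at 1, rightmost at 18.
Optimal location = (1 + 18)/2 = 9.5; maximum distance = (18 − 1)/2 = 8.5.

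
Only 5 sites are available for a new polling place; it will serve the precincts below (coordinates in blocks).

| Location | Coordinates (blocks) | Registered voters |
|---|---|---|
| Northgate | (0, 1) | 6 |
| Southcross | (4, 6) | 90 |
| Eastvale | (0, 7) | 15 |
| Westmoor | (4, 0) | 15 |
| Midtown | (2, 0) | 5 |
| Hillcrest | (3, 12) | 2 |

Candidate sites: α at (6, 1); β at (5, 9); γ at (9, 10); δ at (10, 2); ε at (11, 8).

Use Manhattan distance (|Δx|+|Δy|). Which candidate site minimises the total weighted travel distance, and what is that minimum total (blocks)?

β, total 763 blocks

Total weighted distance at each candidate:
  α (6, 1): total = 944
  β (5, 9): total = 763
  γ (9, 10): total = 1424
  δ (10, 2): total = 1395
  ε (11, 8): total = 1432
Minimum is at β with total 763 blocks.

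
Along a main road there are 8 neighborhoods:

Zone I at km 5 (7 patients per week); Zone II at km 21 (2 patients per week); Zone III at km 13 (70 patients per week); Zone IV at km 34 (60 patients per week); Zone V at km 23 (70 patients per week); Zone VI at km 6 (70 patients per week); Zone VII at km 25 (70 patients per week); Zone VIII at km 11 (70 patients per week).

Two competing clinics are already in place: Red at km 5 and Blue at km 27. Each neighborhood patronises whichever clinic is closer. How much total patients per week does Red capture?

217

The indifferent point is the midpoint (5+27)/2 = 16; neighborhoods left of it (closer to Red at 5) go to Red, those right go to Blue.
  Zone I at 5 (w=7) → Red
  Zone VI at 6 (w=70) → Red
  Zone VIII at 11 (w=70) → Red
  Zone III at 13 (w=70) → Red
  Zone II at 21 (w=2) → Blue
  Zone V at 23 (w=70) → Blue
  Zone VII at 25 (w=70) → Blue
  Zone IV at 34 (w=60) → Blue
Red captures 217; Blue captures 202.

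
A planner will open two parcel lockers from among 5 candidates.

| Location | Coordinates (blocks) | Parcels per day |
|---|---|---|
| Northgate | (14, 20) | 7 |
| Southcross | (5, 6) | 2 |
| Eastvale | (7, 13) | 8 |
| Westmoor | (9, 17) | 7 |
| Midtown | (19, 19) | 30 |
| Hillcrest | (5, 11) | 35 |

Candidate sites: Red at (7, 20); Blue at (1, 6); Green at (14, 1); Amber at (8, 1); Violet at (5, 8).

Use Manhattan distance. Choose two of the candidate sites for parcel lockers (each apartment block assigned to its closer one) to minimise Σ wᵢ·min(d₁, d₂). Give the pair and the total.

Evaluate every pair (each demand assigned to the nearer of the two):
  {Red, Violet}: total = 639
  {Red, Blue}: total = 853
  {Red, Amber}: total = 931
  {Red, Green}: total = 943
  {Green, Violet}: total = 1079
  {Blue, Violet}: total = 1153
  {Amber, Violet}: total = 1153
  {Blue, Green}: total = 1383
  {Green, Amber}: total = 1517
  {Blue, Amber}: total = 1591
Best pair: {Red, Violet} with total 639.

{Red, Violet}, total 639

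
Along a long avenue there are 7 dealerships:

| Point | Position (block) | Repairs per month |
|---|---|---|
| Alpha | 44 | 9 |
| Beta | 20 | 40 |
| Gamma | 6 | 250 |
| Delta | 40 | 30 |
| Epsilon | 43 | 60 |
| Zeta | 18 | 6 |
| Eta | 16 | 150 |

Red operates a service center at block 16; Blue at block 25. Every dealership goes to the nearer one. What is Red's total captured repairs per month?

446

The indifferent point is the midpoint (16+25)/2 = 20.5; dealerships left of it (closer to Red at 16) go to Red, those right go to Blue.
  Gamma at 6 (w=250) → Red
  Eta at 16 (w=150) → Red
  Zeta at 18 (w=6) → Red
  Beta at 20 (w=40) → Red
  Delta at 40 (w=30) → Blue
  Epsilon at 43 (w=60) → Blue
  Alpha at 44 (w=9) → Blue
Red captures 446; Blue captures 99.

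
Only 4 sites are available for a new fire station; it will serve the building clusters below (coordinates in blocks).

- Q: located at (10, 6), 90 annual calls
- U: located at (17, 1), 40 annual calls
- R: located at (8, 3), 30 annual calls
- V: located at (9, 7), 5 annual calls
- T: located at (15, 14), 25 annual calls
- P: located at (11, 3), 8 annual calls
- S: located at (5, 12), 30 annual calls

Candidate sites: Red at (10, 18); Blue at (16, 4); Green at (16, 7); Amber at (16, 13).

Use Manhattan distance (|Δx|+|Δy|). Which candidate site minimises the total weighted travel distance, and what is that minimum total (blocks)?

Green, total 2057 blocks

Total weighted distance at each candidate:
  Red (10, 18): total = 3293
  Blue (16, 4): total = 2093
  Green (16, 7): total = 2057
  Amber (16, 13): total = 2825
Minimum is at Green with total 2057 blocks.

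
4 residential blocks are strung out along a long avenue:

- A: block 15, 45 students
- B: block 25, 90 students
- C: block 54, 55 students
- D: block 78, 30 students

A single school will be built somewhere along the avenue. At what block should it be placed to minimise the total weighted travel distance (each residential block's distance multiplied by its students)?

For a sum of weighted absolute distances on a line, the optimum is the weighted median (not the mean). Total weight W = 220; half-weight = 110.
Sort by position and accumulate weight:
  block 15 (A, w=45) → cum 45
  block 25 (B, w=90) → cum 135  ≥ 110 → median here
  block 54 (C, w=55) → cum 190
  block 78 (D, w=30) → cum 220
Optimal location: block 25.

x = 25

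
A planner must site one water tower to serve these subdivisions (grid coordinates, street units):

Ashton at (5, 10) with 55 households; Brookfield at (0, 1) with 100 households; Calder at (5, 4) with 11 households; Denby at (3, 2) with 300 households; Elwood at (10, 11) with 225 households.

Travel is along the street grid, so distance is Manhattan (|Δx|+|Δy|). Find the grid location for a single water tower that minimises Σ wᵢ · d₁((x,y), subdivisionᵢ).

Manhattan distance separates: Σwᵢ(|x−xᵢ|+|y−yᵢ|) = Σwᵢ|x−xᵢ| + Σwᵢ|y−yᵢ|, so x and y are optimised independently as 1-D weighted medians.
Total weight W = 691; half = 345.5.
x-coordinate, sorted with cumulative weight:
  x=0 (Brookfield, w=100) cum 100
  x=3 (Denby, w=300) cum 400  ← median
  x=5 (Ashton, w=55) cum 455
  x=5 (Calder, w=11) cum 466
  x=10 (Elwood, w=225) cum 691
⇒ x* = 3
y-coordinate, sorted with cumulative weight:
  y=1 (Brookfield, w=100) cum 100
  y=2 (Denby, w=300) cum 400  ← median
  y=4 (Calder, w=11) cum 411
  y=10 (Ashton, w=55) cum 466
  y=11 (Elwood, w=225) cum 691
⇒ y* = 2

(3, 2)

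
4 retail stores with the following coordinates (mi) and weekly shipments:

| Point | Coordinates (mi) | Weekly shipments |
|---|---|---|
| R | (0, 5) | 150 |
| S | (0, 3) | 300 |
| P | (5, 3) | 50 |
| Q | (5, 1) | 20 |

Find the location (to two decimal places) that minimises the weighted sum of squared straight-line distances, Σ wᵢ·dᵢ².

(0.67, 3.50)

The minimiser of Σwᵢ‖p−pᵢ‖² is the weighted centroid p* = (Σwᵢpᵢ)/(Σwᵢ).
Σwᵢ = 520.
Σwᵢxᵢ = 150·0 + 300·0 + 50·5 + 20·5 = 350.
Σwᵢyᵢ = 150·5 + 300·3 + 50·3 + 20·1 = 1820.
x* = 350/520 = 0.67, y* = 1820/520 = 3.50.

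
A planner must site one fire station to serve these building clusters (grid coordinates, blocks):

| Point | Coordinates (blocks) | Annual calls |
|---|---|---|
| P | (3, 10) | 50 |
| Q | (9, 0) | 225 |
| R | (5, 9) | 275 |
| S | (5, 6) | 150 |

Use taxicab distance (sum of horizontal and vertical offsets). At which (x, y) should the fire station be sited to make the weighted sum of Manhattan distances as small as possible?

Manhattan distance separates: Σwᵢ(|x−xᵢ|+|y−yᵢ|) = Σwᵢ|x−xᵢ| + Σwᵢ|y−yᵢ|, so x and y are optimised independently as 1-D weighted medians.
Total weight W = 700; half = 350.
x-coordinate, sorted with cumulative weight:
  x=3 (P, w=50) cum 50
  x=5 (R, w=275) cum 325
  x=5 (S, w=150) cum 475  ← median
  x=9 (Q, w=225) cum 700
⇒ x* = 5
y-coordinate, sorted with cumulative weight:
  y=0 (Q, w=225) cum 225
  y=6 (S, w=150) cum 375  ← median
  y=9 (R, w=275) cum 650
  y=10 (P, w=50) cum 700
⇒ y* = 6

(5, 6)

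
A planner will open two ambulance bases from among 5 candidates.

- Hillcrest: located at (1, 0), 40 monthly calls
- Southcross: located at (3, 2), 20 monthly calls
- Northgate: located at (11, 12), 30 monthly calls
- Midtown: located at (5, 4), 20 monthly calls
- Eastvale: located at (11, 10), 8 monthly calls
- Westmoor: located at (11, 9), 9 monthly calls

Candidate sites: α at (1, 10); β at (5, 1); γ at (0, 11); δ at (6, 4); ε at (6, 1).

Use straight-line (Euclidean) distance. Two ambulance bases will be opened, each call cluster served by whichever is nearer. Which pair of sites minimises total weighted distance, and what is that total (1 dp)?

Evaluate every pair (each demand assigned to the nearer of the two):
  {β, δ}: total = 638.8
  {δ, ε}: total = 696.3
  {α, β}: total = 745.6
  {α, δ}: total = 757.4
  {γ, δ}: total = 757.4
  {β, γ}: total = 777.5
  {β, ε}: total = 799.4
  {α, ε}: total = 801.3
  {γ, ε}: total = 829.1
  {α, γ}: total = 1185.5
Best pair: {β, δ} with total 638.8.

{β, δ}, total 638.8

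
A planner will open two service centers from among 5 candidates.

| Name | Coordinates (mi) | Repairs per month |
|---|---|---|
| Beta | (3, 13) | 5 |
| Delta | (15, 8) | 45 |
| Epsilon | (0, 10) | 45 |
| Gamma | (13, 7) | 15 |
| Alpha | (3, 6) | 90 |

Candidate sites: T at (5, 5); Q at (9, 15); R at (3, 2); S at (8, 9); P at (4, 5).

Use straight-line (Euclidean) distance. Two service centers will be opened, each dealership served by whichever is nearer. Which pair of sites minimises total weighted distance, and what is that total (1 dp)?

Evaluate every pair (each demand assigned to the nearer of the two):
  {S, P}: total = 846.4
  {T, S}: total = 950.4
  {Q, P}: total = 996.1
  {T, P}: total = 1049.2
  {T, Q}: total = 1089.6
  {R, P}: total = 1107.1
  {R, S}: total = 1153.8
  {T, R}: total = 1154.2
  {Q, S}: total = 1318.2
  {Q, R}: total = 1325.1
Best pair: {S, P} with total 846.4.

{S, P}, total 846.4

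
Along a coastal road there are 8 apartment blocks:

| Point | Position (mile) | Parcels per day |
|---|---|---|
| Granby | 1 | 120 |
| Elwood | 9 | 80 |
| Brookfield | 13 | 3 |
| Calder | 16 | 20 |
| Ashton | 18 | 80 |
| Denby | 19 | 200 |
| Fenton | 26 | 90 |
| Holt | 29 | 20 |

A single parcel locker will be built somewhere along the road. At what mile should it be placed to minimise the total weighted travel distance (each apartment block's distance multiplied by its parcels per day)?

x = 19

For a sum of weighted absolute distances on a line, the optimum is the weighted median (not the mean). Total weight W = 613; half-weight = 306.5.
Sort by position and accumulate weight:
  mile 1 (Granby, w=120) → cum 120
  mile 9 (Elwood, w=80) → cum 200
  mile 13 (Brookfield, w=3) → cum 203
  mile 16 (Calder, w=20) → cum 223
  mile 18 (Ashton, w=80) → cum 303
  mile 19 (Denby, w=200) → cum 503  ≥ 306.5 → median here
  mile 26 (Fenton, w=90) → cum 593
  mile 29 (Holt, w=20) → cum 613
Optimal location: mile 19.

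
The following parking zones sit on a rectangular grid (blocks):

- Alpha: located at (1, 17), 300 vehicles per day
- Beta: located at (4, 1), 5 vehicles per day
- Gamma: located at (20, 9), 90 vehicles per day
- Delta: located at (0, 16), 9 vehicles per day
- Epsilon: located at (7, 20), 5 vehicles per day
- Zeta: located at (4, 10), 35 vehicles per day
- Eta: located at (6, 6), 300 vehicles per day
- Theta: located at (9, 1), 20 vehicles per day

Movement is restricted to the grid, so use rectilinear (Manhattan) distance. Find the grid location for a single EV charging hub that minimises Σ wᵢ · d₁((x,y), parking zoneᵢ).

Manhattan distance separates: Σwᵢ(|x−xᵢ|+|y−yᵢ|) = Σwᵢ|x−xᵢ| + Σwᵢ|y−yᵢ|, so x and y are optimised independently as 1-D weighted medians.
Total weight W = 764; half = 382.
x-coordinate, sorted with cumulative weight:
  x=0 (Delta, w=9) cum 9
  x=1 (Alpha, w=300) cum 309
  x=4 (Beta, w=5) cum 314
  x=4 (Zeta, w=35) cum 349
  x=6 (Eta, w=300) cum 649  ← median
  x=7 (Epsilon, w=5) cum 654
  x=9 (Theta, w=20) cum 674
  x=20 (Gamma, w=90) cum 764
⇒ x* = 6
y-coordinate, sorted with cumulative weight:
  y=1 (Beta, w=5) cum 5
  y=1 (Theta, w=20) cum 25
  y=6 (Eta, w=300) cum 325
  y=9 (Gamma, w=90) cum 415  ← median
  y=10 (Zeta, w=35) cum 450
  y=16 (Delta, w=9) cum 459
  y=17 (Alpha, w=300) cum 759
  y=20 (Epsilon, w=5) cum 764
⇒ y* = 9

(6, 9)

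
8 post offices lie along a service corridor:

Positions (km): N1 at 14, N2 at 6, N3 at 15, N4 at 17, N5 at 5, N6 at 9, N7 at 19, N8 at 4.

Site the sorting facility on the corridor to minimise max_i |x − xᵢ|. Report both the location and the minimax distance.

location 11.5, max distance 7.5

The 1-center on a line is the midpoint of the two extreme points: leftmost at 4, rightmost at 19.
Optimal location = (4 + 19)/2 = 11.5; maximum distance = (19 − 4)/2 = 7.5.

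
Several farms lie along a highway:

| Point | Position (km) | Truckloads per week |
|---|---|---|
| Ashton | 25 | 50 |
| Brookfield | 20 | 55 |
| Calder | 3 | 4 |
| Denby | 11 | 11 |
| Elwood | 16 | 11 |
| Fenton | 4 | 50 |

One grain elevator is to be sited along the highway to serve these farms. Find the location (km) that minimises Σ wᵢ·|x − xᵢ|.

For a sum of weighted absolute distances on a line, the optimum is the weighted median (not the mean). Total weight W = 181; half-weight = 90.5.
Sort by position and accumulate weight:
  km 3 (Calder, w=4) → cum 4
  km 4 (Fenton, w=50) → cum 54
  km 11 (Denby, w=11) → cum 65
  km 16 (Elwood, w=11) → cum 76
  km 20 (Brookfield, w=55) → cum 131  ≥ 90.5 → median here
  km 25 (Ashton, w=50) → cum 181
Optimal location: km 20.

x = 20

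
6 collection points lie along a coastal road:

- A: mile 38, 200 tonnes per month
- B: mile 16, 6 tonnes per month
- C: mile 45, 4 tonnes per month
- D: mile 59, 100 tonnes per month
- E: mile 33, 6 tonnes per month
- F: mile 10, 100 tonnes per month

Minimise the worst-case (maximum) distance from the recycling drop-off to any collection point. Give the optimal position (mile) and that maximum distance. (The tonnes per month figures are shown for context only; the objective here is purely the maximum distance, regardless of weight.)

location 34.5, max distance 24.5

The 1-center on a line is the midpoint of the two extreme points: leftmost at 10, rightmost at 59.
Optimal location = (10 + 59)/2 = 34.5; maximum distance = (59 − 10)/2 = 24.5.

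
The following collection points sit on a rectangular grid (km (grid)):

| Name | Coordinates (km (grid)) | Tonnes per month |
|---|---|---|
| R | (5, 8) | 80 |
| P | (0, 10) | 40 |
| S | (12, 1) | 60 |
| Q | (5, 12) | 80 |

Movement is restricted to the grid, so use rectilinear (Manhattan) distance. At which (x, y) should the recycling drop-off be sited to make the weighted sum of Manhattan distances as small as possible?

(5, 8)

Manhattan distance separates: Σwᵢ(|x−xᵢ|+|y−yᵢ|) = Σwᵢ|x−xᵢ| + Σwᵢ|y−yᵢ|, so x and y are optimised independently as 1-D weighted medians.
Total weight W = 260; half = 130.
x-coordinate, sorted with cumulative weight:
  x=0 (P, w=40) cum 40
  x=5 (R, w=80) cum 120
  x=5 (Q, w=80) cum 200  ← median
  x=12 (S, w=60) cum 260
⇒ x* = 5
y-coordinate, sorted with cumulative weight:
  y=1 (S, w=60) cum 60
  y=8 (R, w=80) cum 140  ← median
  y=10 (P, w=40) cum 180
  y=12 (Q, w=80) cum 260
⇒ y* = 8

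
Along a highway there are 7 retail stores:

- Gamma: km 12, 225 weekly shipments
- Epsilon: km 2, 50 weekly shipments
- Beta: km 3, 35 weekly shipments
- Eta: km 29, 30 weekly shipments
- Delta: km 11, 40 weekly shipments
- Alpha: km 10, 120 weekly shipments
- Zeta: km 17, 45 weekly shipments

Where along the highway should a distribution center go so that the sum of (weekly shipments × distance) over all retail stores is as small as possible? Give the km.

x = 12

For a sum of weighted absolute distances on a line, the optimum is the weighted median (not the mean). Total weight W = 545; half-weight = 272.5.
Sort by position and accumulate weight:
  km 2 (Epsilon, w=50) → cum 50
  km 3 (Beta, w=35) → cum 85
  km 10 (Alpha, w=120) → cum 205
  km 11 (Delta, w=40) → cum 245
  km 12 (Gamma, w=225) → cum 470  ≥ 272.5 → median here
  km 17 (Zeta, w=45) → cum 515
  km 29 (Eta, w=30) → cum 545
Optimal location: km 12.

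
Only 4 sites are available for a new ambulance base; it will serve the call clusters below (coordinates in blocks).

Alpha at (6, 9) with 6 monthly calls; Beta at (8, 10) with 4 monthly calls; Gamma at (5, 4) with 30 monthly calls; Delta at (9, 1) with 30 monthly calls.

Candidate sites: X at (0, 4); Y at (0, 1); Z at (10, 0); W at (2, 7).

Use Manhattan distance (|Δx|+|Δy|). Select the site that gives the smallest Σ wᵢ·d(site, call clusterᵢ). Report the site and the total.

Total weighted distance at each candidate:
  X (0, 4): total = 632
  Y (0, 1): total = 662
  Z (10, 0): total = 456
  W (2, 7): total = 642
Minimum is at Z with total 456 blocks.

Z, total 456 blocks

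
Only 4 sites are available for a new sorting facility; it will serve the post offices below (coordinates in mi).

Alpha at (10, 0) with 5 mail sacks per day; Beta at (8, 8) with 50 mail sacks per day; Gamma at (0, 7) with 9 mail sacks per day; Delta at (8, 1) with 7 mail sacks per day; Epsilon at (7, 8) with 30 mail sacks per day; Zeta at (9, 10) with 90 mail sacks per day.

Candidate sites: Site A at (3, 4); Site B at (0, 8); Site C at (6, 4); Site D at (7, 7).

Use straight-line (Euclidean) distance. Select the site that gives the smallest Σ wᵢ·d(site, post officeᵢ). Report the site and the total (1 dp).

Total weighted distance at each candidate:
  Site A (3, 4): total = 1372.8
  Site B (0, 8): total = 1587.2
  Site C (6, 4): total = 1064.9
  Site D (7, 7): total = 568.9
Minimum is at Site D with total 568.9 mi.

Site D, total 568.9 mi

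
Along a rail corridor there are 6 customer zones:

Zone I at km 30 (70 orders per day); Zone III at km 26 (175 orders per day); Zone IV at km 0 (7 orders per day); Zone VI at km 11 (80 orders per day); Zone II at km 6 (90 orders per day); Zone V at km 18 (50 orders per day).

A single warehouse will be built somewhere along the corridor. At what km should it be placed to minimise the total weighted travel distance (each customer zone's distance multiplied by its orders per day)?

For a sum of weighted absolute distances on a line, the optimum is the weighted median (not the mean). Total weight W = 472; half-weight = 236.
Sort by position and accumulate weight:
  km 0 (Zone IV, w=7) → cum 7
  km 6 (Zone II, w=90) → cum 97
  km 11 (Zone VI, w=80) → cum 177
  km 18 (Zone V, w=50) → cum 227
  km 26 (Zone III, w=175) → cum 402  ≥ 236 → median here
  km 30 (Zone I, w=70) → cum 472
Optimal location: km 26.

x = 26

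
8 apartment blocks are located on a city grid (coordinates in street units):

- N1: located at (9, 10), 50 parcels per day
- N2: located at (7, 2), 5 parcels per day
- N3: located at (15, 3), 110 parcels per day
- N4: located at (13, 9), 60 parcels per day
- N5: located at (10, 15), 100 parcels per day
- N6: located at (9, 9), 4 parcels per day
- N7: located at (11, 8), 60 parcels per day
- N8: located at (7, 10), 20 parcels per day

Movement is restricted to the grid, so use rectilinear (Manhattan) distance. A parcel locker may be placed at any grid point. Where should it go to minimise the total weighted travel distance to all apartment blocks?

(11, 9)

Manhattan distance separates: Σwᵢ(|x−xᵢ|+|y−yᵢ|) = Σwᵢ|x−xᵢ| + Σwᵢ|y−yᵢ|, so x and y are optimised independently as 1-D weighted medians.
Total weight W = 409; half = 204.5.
x-coordinate, sorted with cumulative weight:
  x=7 (N2, w=5) cum 5
  x=7 (N8, w=20) cum 25
  x=9 (N1, w=50) cum 75
  x=9 (N6, w=4) cum 79
  x=10 (N5, w=100) cum 179
  x=11 (N7, w=60) cum 239  ← median
  x=13 (N4, w=60) cum 299
  x=15 (N3, w=110) cum 409
⇒ x* = 11
y-coordinate, sorted with cumulative weight:
  y=2 (N2, w=5) cum 5
  y=3 (N3, w=110) cum 115
  y=8 (N7, w=60) cum 175
  y=9 (N4, w=60) cum 235  ← median
  y=9 (N6, w=4) cum 239
  y=10 (N1, w=50) cum 289
  y=10 (N8, w=20) cum 309
  y=15 (N5, w=100) cum 409
⇒ y* = 9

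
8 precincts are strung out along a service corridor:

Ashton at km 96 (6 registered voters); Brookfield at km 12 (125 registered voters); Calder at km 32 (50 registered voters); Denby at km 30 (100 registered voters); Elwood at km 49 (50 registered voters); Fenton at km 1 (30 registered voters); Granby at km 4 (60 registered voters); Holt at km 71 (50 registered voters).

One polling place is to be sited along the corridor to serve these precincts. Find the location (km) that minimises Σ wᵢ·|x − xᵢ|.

For a sum of weighted absolute distances on a line, the optimum is the weighted median (not the mean). Total weight W = 471; half-weight = 235.5.
Sort by position and accumulate weight:
  km 1 (Fenton, w=30) → cum 30
  km 4 (Granby, w=60) → cum 90
  km 12 (Brookfield, w=125) → cum 215
  km 30 (Denby, w=100) → cum 315  ≥ 235.5 → median here
  km 32 (Calder, w=50) → cum 365
  km 49 (Elwood, w=50) → cum 415
  km 71 (Holt, w=50) → cum 465
  km 96 (Ashton, w=6) → cum 471
Optimal location: km 30.

x = 30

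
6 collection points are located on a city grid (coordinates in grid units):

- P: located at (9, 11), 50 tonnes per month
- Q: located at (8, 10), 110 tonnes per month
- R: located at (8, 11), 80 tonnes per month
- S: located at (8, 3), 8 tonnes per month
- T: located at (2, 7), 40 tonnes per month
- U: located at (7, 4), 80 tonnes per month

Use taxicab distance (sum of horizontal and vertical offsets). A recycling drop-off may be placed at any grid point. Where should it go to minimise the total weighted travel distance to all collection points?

Manhattan distance separates: Σwᵢ(|x−xᵢ|+|y−yᵢ|) = Σwᵢ|x−xᵢ| + Σwᵢ|y−yᵢ|, so x and y are optimised independently as 1-D weighted medians.
Total weight W = 368; half = 184.
x-coordinate, sorted with cumulative weight:
  x=2 (T, w=40) cum 40
  x=7 (U, w=80) cum 120
  x=8 (Q, w=110) cum 230  ← median
  x=8 (R, w=80) cum 310
  x=8 (S, w=8) cum 318
  x=9 (P, w=50) cum 368
⇒ x* = 8
y-coordinate, sorted with cumulative weight:
  y=3 (S, w=8) cum 8
  y=4 (U, w=80) cum 88
  y=7 (T, w=40) cum 128
  y=10 (Q, w=110) cum 238  ← median
  y=11 (P, w=50) cum 288
  y=11 (R, w=80) cum 368
⇒ y* = 10

(8, 10)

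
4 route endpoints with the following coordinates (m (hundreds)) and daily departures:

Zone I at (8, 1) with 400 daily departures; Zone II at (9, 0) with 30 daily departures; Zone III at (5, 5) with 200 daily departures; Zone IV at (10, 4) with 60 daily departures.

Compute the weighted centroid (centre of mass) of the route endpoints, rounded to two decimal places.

(7.35, 2.38)

The minimiser of Σwᵢ‖p−pᵢ‖² is the weighted centroid p* = (Σwᵢpᵢ)/(Σwᵢ).
Σwᵢ = 690.
Σwᵢxᵢ = 400·8 + 30·9 + 200·5 + 60·10 = 5070.
Σwᵢyᵢ = 400·1 + 30·0 + 200·5 + 60·4 = 1640.
x* = 5070/690 = 7.35, y* = 1640/690 = 2.38.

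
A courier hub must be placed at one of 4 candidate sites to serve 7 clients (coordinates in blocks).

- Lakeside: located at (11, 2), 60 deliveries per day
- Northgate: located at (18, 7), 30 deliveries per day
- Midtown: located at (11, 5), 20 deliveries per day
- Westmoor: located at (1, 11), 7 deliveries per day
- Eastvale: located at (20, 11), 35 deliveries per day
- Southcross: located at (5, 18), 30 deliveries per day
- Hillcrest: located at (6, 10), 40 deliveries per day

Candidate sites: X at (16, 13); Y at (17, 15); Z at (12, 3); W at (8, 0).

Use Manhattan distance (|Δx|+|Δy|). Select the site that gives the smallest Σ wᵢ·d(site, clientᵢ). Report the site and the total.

Total weighted distance at each candidate:
  X (16, 13): total = 2789
  Y (17, 15): total = 3205
  Z (12, 3): total = 2353
  W (8, 0): total = 3011
Minimum is at Z with total 2353 blocks.

Z, total 2353 blocks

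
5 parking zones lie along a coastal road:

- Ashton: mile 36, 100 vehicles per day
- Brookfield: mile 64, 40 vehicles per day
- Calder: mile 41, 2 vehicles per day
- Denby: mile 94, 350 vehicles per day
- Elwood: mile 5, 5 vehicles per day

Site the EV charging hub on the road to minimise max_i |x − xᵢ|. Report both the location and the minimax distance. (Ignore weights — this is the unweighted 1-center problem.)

location 49.5, max distance 44.5

The 1-center on a line is the midpoint of the two extreme points: leftmost at 5, rightmost at 94.
Optimal location = (5 + 94)/2 = 49.5; maximum distance = (94 − 5)/2 = 44.5.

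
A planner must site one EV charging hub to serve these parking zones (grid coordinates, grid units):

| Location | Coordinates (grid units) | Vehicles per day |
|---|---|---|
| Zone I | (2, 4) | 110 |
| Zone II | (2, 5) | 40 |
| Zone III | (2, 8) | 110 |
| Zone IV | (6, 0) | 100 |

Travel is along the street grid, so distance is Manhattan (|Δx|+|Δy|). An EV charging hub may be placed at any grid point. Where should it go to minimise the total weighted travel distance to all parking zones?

Manhattan distance separates: Σwᵢ(|x−xᵢ|+|y−yᵢ|) = Σwᵢ|x−xᵢ| + Σwᵢ|y−yᵢ|, so x and y are optimised independently as 1-D weighted medians.
Total weight W = 360; half = 180.
x-coordinate, sorted with cumulative weight:
  x=2 (Zone I, w=110) cum 110
  x=2 (Zone II, w=40) cum 150
  x=2 (Zone III, w=110) cum 260  ← median
  x=6 (Zone IV, w=100) cum 360
⇒ x* = 2
y-coordinate, sorted with cumulative weight:
  y=0 (Zone IV, w=100) cum 100
  y=4 (Zone I, w=110) cum 210  ← median
  y=5 (Zone II, w=40) cum 250
  y=8 (Zone III, w=110) cum 360
⇒ y* = 4

(2, 4)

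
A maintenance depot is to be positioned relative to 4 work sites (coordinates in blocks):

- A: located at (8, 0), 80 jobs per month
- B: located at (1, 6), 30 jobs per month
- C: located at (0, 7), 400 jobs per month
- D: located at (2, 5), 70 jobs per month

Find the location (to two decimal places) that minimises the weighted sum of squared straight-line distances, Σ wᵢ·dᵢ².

The minimiser of Σwᵢ‖p−pᵢ‖² is the weighted centroid p* = (Σwᵢpᵢ)/(Σwᵢ).
Σwᵢ = 580.
Σwᵢxᵢ = 80·8 + 30·1 + 400·0 + 70·2 = 810.
Σwᵢyᵢ = 80·0 + 30·6 + 400·7 + 70·5 = 3330.
x* = 810/580 = 1.40, y* = 3330/580 = 5.74.

(1.40, 5.74)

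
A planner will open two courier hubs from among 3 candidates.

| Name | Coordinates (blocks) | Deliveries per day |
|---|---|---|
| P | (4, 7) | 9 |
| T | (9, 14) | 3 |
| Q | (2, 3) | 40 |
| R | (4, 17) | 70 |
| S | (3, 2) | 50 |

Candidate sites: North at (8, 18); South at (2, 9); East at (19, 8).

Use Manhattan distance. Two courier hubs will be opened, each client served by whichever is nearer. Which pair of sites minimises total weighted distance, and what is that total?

Evaluate every pair (each demand assigned to the nearer of the two):
  {North, South}: total = 1041
  {South, East}: total = 1412
  {North, East}: total = 2390
Best pair: {North, South} with total 1041.

{North, South}, total 1041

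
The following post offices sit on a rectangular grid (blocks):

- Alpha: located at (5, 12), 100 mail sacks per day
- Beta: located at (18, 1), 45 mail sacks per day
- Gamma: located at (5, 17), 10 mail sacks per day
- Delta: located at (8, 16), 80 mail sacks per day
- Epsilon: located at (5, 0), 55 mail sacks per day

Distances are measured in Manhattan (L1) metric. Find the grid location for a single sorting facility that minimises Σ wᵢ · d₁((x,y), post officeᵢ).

(5, 12)

Manhattan distance separates: Σwᵢ(|x−xᵢ|+|y−yᵢ|) = Σwᵢ|x−xᵢ| + Σwᵢ|y−yᵢ|, so x and y are optimised independently as 1-D weighted medians.
Total weight W = 290; half = 145.
x-coordinate, sorted with cumulative weight:
  x=5 (Alpha, w=100) cum 100
  x=5 (Gamma, w=10) cum 110
  x=5 (Epsilon, w=55) cum 165  ← median
  x=8 (Delta, w=80) cum 245
  x=18 (Beta, w=45) cum 290
⇒ x* = 5
y-coordinate, sorted with cumulative weight:
  y=0 (Epsilon, w=55) cum 55
  y=1 (Beta, w=45) cum 100
  y=12 (Alpha, w=100) cum 200  ← median
  y=16 (Delta, w=80) cum 280
  y=17 (Gamma, w=10) cum 290
⇒ y* = 12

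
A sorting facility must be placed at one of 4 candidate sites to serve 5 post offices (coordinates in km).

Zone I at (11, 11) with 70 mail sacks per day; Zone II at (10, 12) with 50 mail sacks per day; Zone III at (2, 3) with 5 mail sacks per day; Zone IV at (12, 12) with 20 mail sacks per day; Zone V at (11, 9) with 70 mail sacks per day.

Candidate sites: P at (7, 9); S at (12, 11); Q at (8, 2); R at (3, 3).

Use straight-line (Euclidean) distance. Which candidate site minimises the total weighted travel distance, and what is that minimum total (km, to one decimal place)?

S, total 422.4 km

Total weighted distance at each candidate:
  P (7, 9): total = 960.9
  S (12, 11): total = 422.4
  Q (8, 2): total = 1952.9
  R (3, 3): total = 2321.6
Minimum is at S with total 422.4 km.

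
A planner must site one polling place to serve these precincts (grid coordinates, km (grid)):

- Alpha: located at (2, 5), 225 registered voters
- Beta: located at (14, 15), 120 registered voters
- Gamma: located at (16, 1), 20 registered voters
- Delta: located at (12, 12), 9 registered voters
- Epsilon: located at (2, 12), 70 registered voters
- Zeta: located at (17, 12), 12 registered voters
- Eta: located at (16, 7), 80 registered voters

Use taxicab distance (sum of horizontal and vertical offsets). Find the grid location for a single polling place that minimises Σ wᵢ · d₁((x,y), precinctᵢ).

Manhattan distance separates: Σwᵢ(|x−xᵢ|+|y−yᵢ|) = Σwᵢ|x−xᵢ| + Σwᵢ|y−yᵢ|, so x and y are optimised independently as 1-D weighted medians.
Total weight W = 536; half = 268.
x-coordinate, sorted with cumulative weight:
  x=2 (Alpha, w=225) cum 225
  x=2 (Epsilon, w=70) cum 295  ← median
  x=12 (Delta, w=9) cum 304
  x=14 (Beta, w=120) cum 424
  x=16 (Gamma, w=20) cum 444
  x=16 (Eta, w=80) cum 524
  x=17 (Zeta, w=12) cum 536
⇒ x* = 2
y-coordinate, sorted with cumulative weight:
  y=1 (Gamma, w=20) cum 20
  y=5 (Alpha, w=225) cum 245
  y=7 (Eta, w=80) cum 325  ← median
  y=12 (Delta, w=9) cum 334
  y=12 (Epsilon, w=70) cum 404
  y=12 (Zeta, w=12) cum 416
  y=15 (Beta, w=120) cum 536
⇒ y* = 7

(2, 7)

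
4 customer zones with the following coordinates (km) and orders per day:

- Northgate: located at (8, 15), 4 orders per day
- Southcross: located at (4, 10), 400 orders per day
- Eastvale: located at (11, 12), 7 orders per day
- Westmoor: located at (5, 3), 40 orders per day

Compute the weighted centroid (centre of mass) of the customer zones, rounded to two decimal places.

The minimiser of Σwᵢ‖p−pᵢ‖² is the weighted centroid p* = (Σwᵢpᵢ)/(Σwᵢ).
Σwᵢ = 451.
Σwᵢxᵢ = 4·8 + 400·4 + 7·11 + 40·5 = 1909.
Σwᵢyᵢ = 4·15 + 400·10 + 7·12 + 40·3 = 4264.
x* = 1909/451 = 4.23, y* = 4264/451 = 9.45.

(4.23, 9.45)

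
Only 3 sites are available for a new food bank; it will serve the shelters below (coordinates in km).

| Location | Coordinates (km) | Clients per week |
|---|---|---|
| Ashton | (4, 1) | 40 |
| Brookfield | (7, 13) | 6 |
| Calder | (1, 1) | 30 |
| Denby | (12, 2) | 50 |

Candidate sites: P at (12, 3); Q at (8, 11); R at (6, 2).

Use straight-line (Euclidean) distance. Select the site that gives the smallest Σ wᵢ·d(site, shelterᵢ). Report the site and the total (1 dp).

R, total 608.7 km

Total weighted distance at each candidate:
  P (12, 3): total = 782.3
  Q (8, 11): total = 1302.9
  R (6, 2): total = 608.7
Minimum is at R with total 608.7 km.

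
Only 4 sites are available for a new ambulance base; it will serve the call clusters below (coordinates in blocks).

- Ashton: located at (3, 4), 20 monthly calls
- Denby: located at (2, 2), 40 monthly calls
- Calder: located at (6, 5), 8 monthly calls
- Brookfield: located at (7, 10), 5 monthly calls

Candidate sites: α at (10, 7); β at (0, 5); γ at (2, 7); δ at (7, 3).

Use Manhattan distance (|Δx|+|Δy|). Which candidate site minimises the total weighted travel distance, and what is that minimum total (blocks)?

Total weighted distance at each candidate:
  α (10, 7): total = 798
  β (0, 5): total = 388
  γ (2, 7): total = 368
  δ (7, 3): total = 399
Minimum is at γ with total 368 blocks.

γ, total 368 blocks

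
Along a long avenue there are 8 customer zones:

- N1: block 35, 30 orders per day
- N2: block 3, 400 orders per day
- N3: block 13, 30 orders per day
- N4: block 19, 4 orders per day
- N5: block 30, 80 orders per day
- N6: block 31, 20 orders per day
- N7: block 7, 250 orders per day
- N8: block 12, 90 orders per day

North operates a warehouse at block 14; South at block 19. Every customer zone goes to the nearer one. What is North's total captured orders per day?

770

The indifferent point is the midpoint (14+19)/2 = 16.5; customer zones left of it (closer to North at 14) go to North, those right go to South.
  N2 at 3 (w=400) → North
  N7 at 7 (w=250) → North
  N8 at 12 (w=90) → North
  N3 at 13 (w=30) → North
  N4 at 19 (w=4) → South
  N5 at 30 (w=80) → South
  N6 at 31 (w=20) → South
  N1 at 35 (w=30) → South
North captures 770; South captures 134.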